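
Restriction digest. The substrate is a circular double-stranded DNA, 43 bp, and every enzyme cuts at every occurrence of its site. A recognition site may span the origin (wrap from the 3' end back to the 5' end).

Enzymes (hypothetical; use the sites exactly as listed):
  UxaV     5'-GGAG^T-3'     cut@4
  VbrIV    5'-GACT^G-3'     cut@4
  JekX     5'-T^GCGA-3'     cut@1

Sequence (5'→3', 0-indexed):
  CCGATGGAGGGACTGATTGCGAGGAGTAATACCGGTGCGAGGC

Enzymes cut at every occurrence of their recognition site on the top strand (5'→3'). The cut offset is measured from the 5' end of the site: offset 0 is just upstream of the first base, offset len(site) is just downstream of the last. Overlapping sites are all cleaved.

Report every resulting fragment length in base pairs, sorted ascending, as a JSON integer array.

[4,8,10,21]

Per-enzyme occurrences:
  UxaV (GGAGT, off=4): starts [22] → cuts [26]
  VbrIV (GACTG, off=4): starts [10] → cuts [14]
  JekX (TGCGA, off=1): starts [17, 35] → cuts [18, 36]

All cut coordinates (distinct, sorted): [14, 18, 26, 36]

Fragment lengths:
  14→18: 4 bp
  18→26: 8 bp
  26→36: 10 bp
  36→14 (wrap): 43-36+14 = 21 bp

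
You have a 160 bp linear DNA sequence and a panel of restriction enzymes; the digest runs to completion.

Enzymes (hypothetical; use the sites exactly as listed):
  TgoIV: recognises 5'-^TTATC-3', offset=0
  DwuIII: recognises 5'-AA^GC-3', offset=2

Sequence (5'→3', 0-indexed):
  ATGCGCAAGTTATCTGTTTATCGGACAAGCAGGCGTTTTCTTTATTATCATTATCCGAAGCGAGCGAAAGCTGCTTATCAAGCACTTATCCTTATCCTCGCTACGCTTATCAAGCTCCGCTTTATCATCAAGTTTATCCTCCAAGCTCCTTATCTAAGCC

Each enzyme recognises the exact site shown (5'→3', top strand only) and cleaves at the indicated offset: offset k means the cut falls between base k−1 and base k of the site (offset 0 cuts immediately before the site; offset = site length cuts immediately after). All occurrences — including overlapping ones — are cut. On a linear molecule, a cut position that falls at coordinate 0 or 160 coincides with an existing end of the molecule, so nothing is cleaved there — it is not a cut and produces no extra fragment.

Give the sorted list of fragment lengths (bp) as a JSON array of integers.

[3,4,5,5,6,6,7,7,8,8,8,9,9,10,11,11,12,15,16]

Scan for sites:
  TgoIV (TTATC, off=0): starts [9, 17, 44, 50, 74, 85, 91, 106, 121, 133, 149] → cuts [9, 17, 44, 50, 74, 85, 91, 106, 121, 133, 149]
  DwuIII (AAGC, off=2): starts [26, 57, 67, 79, 111, 142, 155] → cuts [28, 59, 69, 81, 113, 144, 157]

Pooled cuts: [9, 17, 28, 44, 50, 59, 69, 74, 81, 85, 91, 106, 113, 121, 133, 144, 149, 157]

Fragment lengths:
  [0,9): 9 bp
  [9,17): 8 bp
  [17,28): 11 bp
  [28,44): 16 bp
  [44,50): 6 bp
  [50,59): 9 bp
  [59,69): 10 bp
  [69,74): 5 bp
  [74,81): 7 bp
  [81,85): 4 bp
  [85,91): 6 bp
  [91,106): 15 bp
  [106,113): 7 bp
  [113,121): 8 bp
  [121,133): 12 bp
  [133,144): 11 bp
  [144,149): 5 bp
  [149,157): 8 bp
  [157,160): 3 bp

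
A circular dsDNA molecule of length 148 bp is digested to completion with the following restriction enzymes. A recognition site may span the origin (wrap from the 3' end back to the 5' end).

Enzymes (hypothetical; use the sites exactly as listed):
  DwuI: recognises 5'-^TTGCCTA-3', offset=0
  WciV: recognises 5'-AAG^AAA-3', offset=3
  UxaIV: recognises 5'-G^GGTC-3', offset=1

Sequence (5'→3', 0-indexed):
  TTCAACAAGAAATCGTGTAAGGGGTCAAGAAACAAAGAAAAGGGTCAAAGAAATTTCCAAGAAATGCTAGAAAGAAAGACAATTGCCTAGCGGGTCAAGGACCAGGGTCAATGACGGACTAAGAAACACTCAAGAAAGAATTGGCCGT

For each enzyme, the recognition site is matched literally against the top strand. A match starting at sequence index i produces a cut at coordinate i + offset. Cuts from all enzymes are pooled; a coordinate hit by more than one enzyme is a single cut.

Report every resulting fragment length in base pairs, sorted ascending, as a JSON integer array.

[5,7,8,8,8,10,11,11,13,13,13,18,23]

Scan for sites:
  DwuI (TTGCCTA, off=0): starts [82] → cuts [82]
  WciV (AAGAAA, off=3): starts [6, 26, 34, 47, 58, 71, 120, 131] → cuts [9, 29, 37, 50, 61, 74, 123, 134]
  UxaIV (GGGTC, off=1): starts [21, 41, 91, 104] → cuts [22, 42, 92, 105]

All cut coordinates (distinct, sorted): [9, 22, 29, 37, 42, 50, 61, 74, 82, 92, 105, 123, 134]

Fragments:
  9→22: 13 bp
  22→29: 7 bp
  29→37: 8 bp
  37→42: 5 bp
  42→50: 8 bp
  50→61: 11 bp
  61→74: 13 bp
  74→82: 8 bp
  82→92: 10 bp
  92→105: 13 bp
  105→123: 18 bp
  123→134: 11 bp
  134→9 (wrap): 148-134+9 = 23 bp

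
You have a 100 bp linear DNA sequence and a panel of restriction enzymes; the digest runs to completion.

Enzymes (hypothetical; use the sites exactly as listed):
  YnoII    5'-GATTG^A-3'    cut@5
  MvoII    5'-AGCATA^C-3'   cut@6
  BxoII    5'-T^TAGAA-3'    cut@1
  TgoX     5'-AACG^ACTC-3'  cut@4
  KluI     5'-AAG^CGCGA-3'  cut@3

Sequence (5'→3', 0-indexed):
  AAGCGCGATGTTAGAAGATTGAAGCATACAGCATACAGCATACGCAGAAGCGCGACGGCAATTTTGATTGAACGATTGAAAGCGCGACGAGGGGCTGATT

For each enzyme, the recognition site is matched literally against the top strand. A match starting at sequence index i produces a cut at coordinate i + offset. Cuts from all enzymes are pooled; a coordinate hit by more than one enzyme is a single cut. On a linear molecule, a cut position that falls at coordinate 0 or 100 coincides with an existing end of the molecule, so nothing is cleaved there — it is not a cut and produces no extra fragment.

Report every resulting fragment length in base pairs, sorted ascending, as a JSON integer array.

[3,4,7,7,7,8,8,8,10,18,20]

Site scan:
  YnoII (GATTGA, off=5): starts [16, 65, 73] → cuts [21, 70, 78]
  MvoII (AGCATAC, off=6): starts [22, 29, 36] → cuts [28, 35, 42]
  BxoII (TTAGAA, off=1): starts [10] → cuts [11]
  TgoX (AACGACTC, off=4): no sites
  KluI (AAGCGCGA, off=3): starts [0, 47, 79] → cuts [3, 50, 82]

Pooled cuts: [3, 11, 21, 28, 35, 42, 50, 70, 78, 82]

Fragments:
  [0,3): 3 bp
  [3,11): 8 bp
  [11,21): 10 bp
  [21,28): 7 bp
  [28,35): 7 bp
  [35,42): 7 bp
  [42,50): 8 bp
  [50,70): 20 bp
  [70,78): 8 bp
  [78,82): 4 bp
  [82,100): 18 bp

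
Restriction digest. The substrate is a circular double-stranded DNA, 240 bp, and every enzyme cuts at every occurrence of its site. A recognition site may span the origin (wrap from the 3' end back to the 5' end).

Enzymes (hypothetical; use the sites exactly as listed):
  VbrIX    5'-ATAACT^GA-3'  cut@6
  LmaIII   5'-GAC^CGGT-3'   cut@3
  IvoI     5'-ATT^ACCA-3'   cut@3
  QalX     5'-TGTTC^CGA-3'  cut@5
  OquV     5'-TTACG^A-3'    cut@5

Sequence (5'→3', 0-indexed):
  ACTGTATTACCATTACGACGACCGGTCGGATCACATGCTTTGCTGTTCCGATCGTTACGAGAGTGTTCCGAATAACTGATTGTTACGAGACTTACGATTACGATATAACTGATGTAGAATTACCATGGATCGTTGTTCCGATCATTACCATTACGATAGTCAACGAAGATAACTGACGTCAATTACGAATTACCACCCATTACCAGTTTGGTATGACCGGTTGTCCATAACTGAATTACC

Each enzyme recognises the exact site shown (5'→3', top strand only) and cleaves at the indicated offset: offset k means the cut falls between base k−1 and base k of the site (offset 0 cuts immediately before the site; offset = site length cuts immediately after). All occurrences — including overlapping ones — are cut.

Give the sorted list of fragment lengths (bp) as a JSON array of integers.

[4,5,5,6,8,8,9,9,9,9,9,10,10,11,11,11,13,15,16,17,19,26]

Site scan:
  VbrIX ATAACTGA/6: at [71, 104, 168, 226] ⇒ [77, 110, 174, 232]
  LmaIII GACCGGT/3: at [19, 214] ⇒ [22, 217]
  IvoI ATTACCA/3: at [5, 118, 143, 188, 198, 234] ⇒ [8, 121, 146, 191, 201, 237]
  QalX TGTTCCGA/5: at [43, 63, 133] ⇒ [48, 68, 138]
  OquV TTACGA/5: at [12, 54, 82, 91, 97, 150, 182] ⇒ [17, 59, 87, 96, 102, 155, 187]

All cut coordinates (distinct, sorted): [8, 17, 22, 48, 59, 68, 77, 87, 96, 102, 110, 121, 138, 146, 155, 174, 187, 191, 201, 217, 232, 237]

Fragments:
  8→17: 9 bp
  17→22: 5 bp
  22→48: 26 bp
  48→59: 11 bp
  59→68: 9 bp
  68→77: 9 bp
  77→87: 10 bp
  87→96: 9 bp
  96→102: 6 bp
  102→110: 8 bp
  110→121: 11 bp
  121→138: 17 bp
  138→146: 8 bp
  146→155: 9 bp
  155→174: 19 bp
  174→187: 13 bp
  187→191: 4 bp
  191→201: 10 bp
  201→217: 16 bp
  217→232: 15 bp
  232→237: 5 bp
  237→8 (wrap): 240-237+8 = 11 bp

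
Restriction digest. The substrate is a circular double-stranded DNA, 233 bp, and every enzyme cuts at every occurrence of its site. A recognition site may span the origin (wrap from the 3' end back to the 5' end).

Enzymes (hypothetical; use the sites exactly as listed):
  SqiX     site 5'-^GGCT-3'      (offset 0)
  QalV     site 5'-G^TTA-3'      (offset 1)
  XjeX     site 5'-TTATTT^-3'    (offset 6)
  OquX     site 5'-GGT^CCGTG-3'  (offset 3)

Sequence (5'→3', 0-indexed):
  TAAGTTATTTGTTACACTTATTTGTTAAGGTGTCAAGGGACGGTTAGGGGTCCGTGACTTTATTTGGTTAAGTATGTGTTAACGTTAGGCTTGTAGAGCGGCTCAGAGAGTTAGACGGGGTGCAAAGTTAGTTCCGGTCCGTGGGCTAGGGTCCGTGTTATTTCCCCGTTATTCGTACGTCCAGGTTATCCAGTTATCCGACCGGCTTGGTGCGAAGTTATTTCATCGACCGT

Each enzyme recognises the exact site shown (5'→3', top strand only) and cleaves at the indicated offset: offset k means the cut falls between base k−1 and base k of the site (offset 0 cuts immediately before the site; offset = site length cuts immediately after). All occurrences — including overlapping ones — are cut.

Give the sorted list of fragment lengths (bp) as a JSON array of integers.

[1,1,2,3,5,5,5,5,6,6,6,6,8,8,9,9,10,11,11,11,12,12,14,14,17,17,19]

Per-enzyme occurrences:
  SqiX (GGCT, off=0): starts [87, 99, 143, 203] → cuts [87, 99, 143, 203]
  QalV (GTTA, off=1): starts [3, 10, 23, 42, 66, 77, 83, 109, 126, 156, 167, 184, 192, 216, 231] → cuts [4, 11, 24, 43, 67, 78, 84, 110, 127, 157, 168, 185, 193, 217, 232]
  XjeX (TTATTT, off=6): starts [4, 17, 59, 157, 217] → cuts [10, 23, 65, 163, 223]
  OquX (GGTCCGTG, off=3): starts [48, 135, 149] → cuts [51, 138, 152]

All cut coordinates (distinct, sorted): [4, 10, 11, 23, 24, 43, 51, 65, 67, 78, 84, 87, 99, 110, 127, 138, 143, 152, 157, 163, 168, 185, 193, 203, 217, 223, 232]

Fragments:
  4→10: 6 bp
  10→11: 1 bp
  11→23: 12 bp
  23→24: 1 bp
  24→43: 19 bp
  43→51: 8 bp
  51→65: 14 bp
  65→67: 2 bp
  67→78: 11 bp
  78→84: 6 bp
  84→87: 3 bp
  87→99: 12 bp
  99→110: 11 bp
  110→127: 17 bp
  127→138: 11 bp
  138→143: 5 bp
  143→152: 9 bp
  152→157: 5 bp
  157→163: 6 bp
  163→168: 5 bp
  168→185: 17 bp
  185→193: 8 bp
  193→203: 10 bp
  203→217: 14 bp
  217→223: 6 bp
  223→232: 9 bp
  232→4 (wrap): 233-232+4 = 5 bp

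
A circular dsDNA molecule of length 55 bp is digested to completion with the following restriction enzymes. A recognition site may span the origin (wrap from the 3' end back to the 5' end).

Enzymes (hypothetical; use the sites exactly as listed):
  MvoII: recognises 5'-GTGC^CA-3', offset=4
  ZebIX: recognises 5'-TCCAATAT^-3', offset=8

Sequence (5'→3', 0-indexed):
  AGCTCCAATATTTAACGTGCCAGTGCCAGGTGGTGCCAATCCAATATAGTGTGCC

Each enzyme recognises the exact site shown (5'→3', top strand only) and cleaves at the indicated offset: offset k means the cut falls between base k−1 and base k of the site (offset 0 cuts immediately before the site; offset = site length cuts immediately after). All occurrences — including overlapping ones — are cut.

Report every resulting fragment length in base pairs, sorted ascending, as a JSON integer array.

[6,7,9,10,11,12]

Site scan:
  MvoII GTGCCA/4: at [16, 22, 32, 50] ⇒ [20, 26, 36, 54]
  ZebIX TCCAATAT/8: at [3, 39] ⇒ [11, 47]

Pooled cuts: [11, 20, 26, 36, 47, 54]

Fragment lengths:
  11→20: 9 bp
  20→26: 6 bp
  26→36: 10 bp
  36→47: 11 bp
  47→54: 7 bp
  54→11 (wrap): 55-54+11 = 12 bp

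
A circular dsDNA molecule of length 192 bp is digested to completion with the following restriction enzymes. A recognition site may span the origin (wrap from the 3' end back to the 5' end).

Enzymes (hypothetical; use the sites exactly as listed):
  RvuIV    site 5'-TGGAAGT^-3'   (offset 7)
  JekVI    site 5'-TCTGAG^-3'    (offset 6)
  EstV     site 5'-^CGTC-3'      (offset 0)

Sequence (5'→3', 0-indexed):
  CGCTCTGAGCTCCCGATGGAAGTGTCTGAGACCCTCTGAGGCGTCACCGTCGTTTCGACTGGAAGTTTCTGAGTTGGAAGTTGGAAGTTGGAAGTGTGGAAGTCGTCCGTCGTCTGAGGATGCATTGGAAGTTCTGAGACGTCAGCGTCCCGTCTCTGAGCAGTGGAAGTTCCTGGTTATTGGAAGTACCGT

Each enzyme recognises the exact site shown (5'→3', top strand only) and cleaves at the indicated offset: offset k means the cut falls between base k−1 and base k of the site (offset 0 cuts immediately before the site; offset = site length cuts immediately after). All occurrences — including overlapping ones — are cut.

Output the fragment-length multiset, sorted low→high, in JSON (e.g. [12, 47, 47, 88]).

Per-enzyme occurrences:
  RvuIV (TGGAAGT, off=7): starts [16, 59, 74, 81, 88, 96, 125, 163, 180] → cuts [23, 66, 81, 88, 95, 103, 132, 170, 187]
  JekVI (TCTGAG, off=6): starts [3, 24, 34, 67, 112, 132, 154] → cuts [9, 30, 40, 73, 118, 138, 160]
  EstV (CGTC, off=0): starts [41, 47, 103, 107, 110, 139, 145, 150, 189] → cuts [41, 47, 103, 107, 110, 139, 145, 150, 189]

Pooled cuts: [9, 23, 30, 40, 41, 47, 66, 73, 81, 88, 95, 103, 107, 110, 118, 132, 138, 139, 145, 150, 160, 170, 187, 189]

Fragment lengths:
  9→23: 14 bp
  23→30: 7 bp
  30→40: 10 bp
  40→41: 1 bp
  41→47: 6 bp
  47→66: 19 bp
  66→73: 7 bp
  73→81: 8 bp
  81→88: 7 bp
  88→95: 7 bp
  95→103: 8 bp
  103→107: 4 bp
  107→110: 3 bp
  110→118: 8 bp
  118→132: 14 bp
  132→138: 6 bp
  138→139: 1 bp
  139→145: 6 bp
  145→150: 5 bp
  150→160: 10 bp
  160→170: 10 bp
  170→187: 17 bp
  187→189: 2 bp
  189→9 (wrap): 192-189+9 = 12 bp

[1,1,2,3,4,5,6,6,6,7,7,7,7,8,8,8,10,10,10,12,14,14,17,19]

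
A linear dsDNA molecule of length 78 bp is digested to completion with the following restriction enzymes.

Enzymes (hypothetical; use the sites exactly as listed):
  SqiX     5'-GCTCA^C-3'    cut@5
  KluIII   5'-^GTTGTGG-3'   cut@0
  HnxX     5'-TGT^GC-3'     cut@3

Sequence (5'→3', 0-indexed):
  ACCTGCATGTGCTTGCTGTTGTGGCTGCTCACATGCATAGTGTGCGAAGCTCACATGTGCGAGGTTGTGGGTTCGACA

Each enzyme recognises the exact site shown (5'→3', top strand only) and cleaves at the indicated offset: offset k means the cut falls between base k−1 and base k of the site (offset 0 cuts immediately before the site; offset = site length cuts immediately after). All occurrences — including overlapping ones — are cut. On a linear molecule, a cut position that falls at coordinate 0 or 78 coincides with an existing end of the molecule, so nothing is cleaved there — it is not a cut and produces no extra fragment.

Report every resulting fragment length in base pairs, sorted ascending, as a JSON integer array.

Site scan:
  SqiX (GCTCAC, off=5): starts [26, 48] → cuts [31, 53]
  KluIII (GTTGTGG, off=0): starts [17, 63] → cuts [17, 63]
  HnxX (TGTGC, off=3): starts [7, 40, 55] → cuts [10, 43, 58]

All cut coordinates (distinct, sorted): [10, 17, 31, 43, 53, 58, 63]

Fragments:
  [0,10): 10 bp
  [10,17): 7 bp
  [17,31): 14 bp
  [31,43): 12 bp
  [43,53): 10 bp
  [53,58): 5 bp
  [58,63): 5 bp
  [63,78): 15 bp

[5,5,7,10,10,12,14,15]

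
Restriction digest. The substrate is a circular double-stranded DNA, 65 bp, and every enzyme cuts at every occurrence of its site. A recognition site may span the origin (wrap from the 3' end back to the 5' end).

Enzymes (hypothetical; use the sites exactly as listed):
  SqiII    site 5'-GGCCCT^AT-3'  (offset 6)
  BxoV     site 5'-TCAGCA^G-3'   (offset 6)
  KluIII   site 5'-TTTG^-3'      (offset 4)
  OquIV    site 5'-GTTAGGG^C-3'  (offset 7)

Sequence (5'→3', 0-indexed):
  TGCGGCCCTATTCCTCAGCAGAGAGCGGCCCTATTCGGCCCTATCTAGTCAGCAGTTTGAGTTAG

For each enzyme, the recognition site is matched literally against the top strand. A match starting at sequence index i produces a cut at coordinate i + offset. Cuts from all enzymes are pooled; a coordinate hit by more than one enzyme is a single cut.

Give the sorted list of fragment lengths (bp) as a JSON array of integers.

Site scan:
  SqiII (GGCCCTAT, off=6): starts [3, 26, 36] → cuts [9, 32, 42]
  BxoV (TCAGCAG, off=6): starts [14, 48] → cuts [20, 54]
  KluIII (TTTG, off=4): starts [55] → cuts [59]
  OquIV (GTTAGGGC, off=7): no sites

All cut coordinates (distinct, sorted): [9, 20, 32, 42, 54, 59]

Fragment lengths:
  9→20: 11 bp
  20→32: 12 bp
  32→42: 10 bp
  42→54: 12 bp
  54→59: 5 bp
  59→9 (wrap): 65-59+9 = 15 bp

[5,10,11,12,12,15]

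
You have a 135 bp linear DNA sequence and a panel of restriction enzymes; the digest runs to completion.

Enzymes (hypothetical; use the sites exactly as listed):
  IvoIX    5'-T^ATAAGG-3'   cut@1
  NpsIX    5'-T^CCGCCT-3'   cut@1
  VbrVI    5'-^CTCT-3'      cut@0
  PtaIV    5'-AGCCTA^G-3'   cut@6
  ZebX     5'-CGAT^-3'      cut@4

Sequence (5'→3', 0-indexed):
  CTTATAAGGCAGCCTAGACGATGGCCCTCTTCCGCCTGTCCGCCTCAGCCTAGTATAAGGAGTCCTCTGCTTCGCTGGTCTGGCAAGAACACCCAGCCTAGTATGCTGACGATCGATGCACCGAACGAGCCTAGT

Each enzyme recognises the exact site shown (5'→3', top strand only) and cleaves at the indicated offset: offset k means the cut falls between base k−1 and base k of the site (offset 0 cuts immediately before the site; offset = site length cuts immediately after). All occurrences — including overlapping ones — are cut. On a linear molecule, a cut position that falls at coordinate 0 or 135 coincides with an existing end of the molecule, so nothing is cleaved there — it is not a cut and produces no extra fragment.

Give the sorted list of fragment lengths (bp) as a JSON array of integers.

[2,2,3,4,4,5,6,8,10,13,13,13,16,36]

Scan for sites:
  IvoIX TATAAGG/1: at [2, 53] ⇒ [3, 54]
  NpsIX TCCGCCT/1: at [30, 38] ⇒ [31, 39]
  VbrVI CTCT/0: at [26, 64] ⇒ [26, 64]
  PtaIV AGCCTAG/6: at [10, 46, 94, 127] ⇒ [16, 52, 100, 133]
  ZebX CGAT/4: at [18, 109, 113] ⇒ [22, 113, 117]

All cut coordinates (distinct, sorted): [3, 16, 22, 26, 31, 39, 52, 54, 64, 100, 113, 117, 133]

Fragments:
  [0,3): 3 bp
  [3,16): 13 bp
  [16,22): 6 bp
  [22,26): 4 bp
  [26,31): 5 bp
  [31,39): 8 bp
  [39,52): 13 bp
  [52,54): 2 bp
  [54,64): 10 bp
  [64,100): 36 bp
  [100,113): 13 bp
  [113,117): 4 bp
  [117,133): 16 bp
  [133,135): 2 bp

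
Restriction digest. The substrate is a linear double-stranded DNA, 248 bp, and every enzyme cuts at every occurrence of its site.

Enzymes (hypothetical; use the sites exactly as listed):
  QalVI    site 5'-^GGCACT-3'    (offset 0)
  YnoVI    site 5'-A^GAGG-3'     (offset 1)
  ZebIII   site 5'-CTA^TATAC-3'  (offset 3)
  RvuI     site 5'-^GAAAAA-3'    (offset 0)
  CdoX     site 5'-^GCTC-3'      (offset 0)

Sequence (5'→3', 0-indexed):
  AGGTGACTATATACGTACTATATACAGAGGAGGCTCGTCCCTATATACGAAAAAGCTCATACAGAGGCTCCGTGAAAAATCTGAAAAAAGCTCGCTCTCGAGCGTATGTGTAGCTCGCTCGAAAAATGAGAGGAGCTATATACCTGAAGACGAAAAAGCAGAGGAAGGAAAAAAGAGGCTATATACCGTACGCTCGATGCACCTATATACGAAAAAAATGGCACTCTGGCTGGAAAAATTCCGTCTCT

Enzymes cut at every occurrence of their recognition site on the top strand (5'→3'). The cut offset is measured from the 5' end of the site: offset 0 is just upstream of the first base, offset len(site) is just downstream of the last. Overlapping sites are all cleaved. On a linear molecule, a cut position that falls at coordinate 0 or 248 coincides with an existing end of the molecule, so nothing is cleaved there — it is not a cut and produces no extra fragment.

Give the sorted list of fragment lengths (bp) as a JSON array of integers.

Per-enzyme occurrences:
  QalVI GGCACT/0: at [219] ⇒ [219]
  YnoVI AGAGG/1: at [25, 62, 128, 159, 173] ⇒ [26, 63, 129, 160, 174]
  ZebIII CTATATAC/3: at [6, 17, 40, 135, 178, 202] ⇒ [9, 20, 43, 138, 181, 205]
  RvuI GAAAAA/0: at [48, 73, 82, 120, 151, 167, 210, 232] ⇒ [48, 73, 82, 120, 151, 167, 210, 232]
  CdoX GCTC/0: at [32, 54, 66, 89, 93, 112, 116, 191] ⇒ [32, 54, 66, 89, 93, 112, 116, 191]

All cut coordinates (distinct, sorted): [9, 20, 26, 32, 43, 48, 54, 63, 66, 73, 82, 89, 93, 112, 116, 120, 129, 138, 151, 160, 167, 174, 181, 191, 205, 210, 219, 232]

Fragment lengths:
  [0,9): 9 bp
  [9,20): 11 bp
  [20,26): 6 bp
  [26,32): 6 bp
  [32,43): 11 bp
  [43,48): 5 bp
  [48,54): 6 bp
  [54,63): 9 bp
  [63,66): 3 bp
  [66,73): 7 bp
  [73,82): 9 bp
  [82,89): 7 bp
  [89,93): 4 bp
  [93,112): 19 bp
  [112,116): 4 bp
  [116,120): 4 bp
  [120,129): 9 bp
  [129,138): 9 bp
  [138,151): 13 bp
  [151,160): 9 bp
  [160,167): 7 bp
  [167,174): 7 bp
  [174,181): 7 bp
  [181,191): 10 bp
  [191,205): 14 bp
  [205,210): 5 bp
  [210,219): 9 bp
  [219,232): 13 bp
  [232,248): 16 bp

[3,4,4,4,5,5,6,6,6,7,7,7,7,7,9,9,9,9,9,9,9,10,11,11,13,13,14,16,19]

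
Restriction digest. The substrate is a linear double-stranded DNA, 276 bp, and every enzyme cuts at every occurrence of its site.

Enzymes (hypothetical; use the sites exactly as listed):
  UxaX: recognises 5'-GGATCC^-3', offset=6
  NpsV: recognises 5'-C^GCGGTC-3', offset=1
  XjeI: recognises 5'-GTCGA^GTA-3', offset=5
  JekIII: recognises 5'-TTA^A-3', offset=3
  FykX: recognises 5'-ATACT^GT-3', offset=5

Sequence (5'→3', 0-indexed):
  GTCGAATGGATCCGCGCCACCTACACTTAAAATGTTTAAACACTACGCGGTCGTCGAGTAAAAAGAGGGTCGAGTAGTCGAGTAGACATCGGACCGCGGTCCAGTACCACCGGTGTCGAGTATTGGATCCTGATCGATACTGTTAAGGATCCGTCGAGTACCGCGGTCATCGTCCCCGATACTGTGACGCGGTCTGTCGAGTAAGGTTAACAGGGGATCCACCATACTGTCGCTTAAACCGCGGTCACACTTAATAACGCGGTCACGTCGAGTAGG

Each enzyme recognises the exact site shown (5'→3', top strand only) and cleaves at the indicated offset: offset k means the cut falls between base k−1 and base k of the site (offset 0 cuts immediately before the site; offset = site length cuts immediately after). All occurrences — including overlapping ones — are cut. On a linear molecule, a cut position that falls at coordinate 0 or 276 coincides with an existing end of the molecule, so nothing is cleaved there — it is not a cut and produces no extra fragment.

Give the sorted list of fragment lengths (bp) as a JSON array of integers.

[4,4,5,5,5,5,5,7,8,8,8,8,9,9,11,11,11,11,12,13,13,13,14,16,16,21,24]

Scan for sites:
  UxaX (GGATCC, off=6): starts [7, 124, 146, 214] → cuts [13, 130, 152, 220]
  NpsV (CGCGGTC, off=1): starts [45, 94, 161, 187, 239, 257] → cuts [46, 95, 162, 188, 240, 258]
  XjeI (GTCGAGTA, off=5): starts [52, 68, 76, 114, 152, 195, 266] → cuts [57, 73, 81, 119, 157, 200, 271]
  JekIII (TTAA, off=3): starts [26, 35, 142, 206, 233, 250] → cuts [29, 38, 145, 209, 236, 253]
  FykX (ATACTGT, off=5): starts [136, 178, 223] → cuts [141, 183, 228]

All cut coordinates (distinct, sorted): [13, 29, 38, 46, 57, 73, 81, 95, 119, 130, 141, 145, 152, 157, 162, 183, 188, 200, 209, 220, 228, 236, 240, 253, 258, 271]

Fragments:
  [0,13): 13 bp
  [13,29): 16 bp
  [29,38): 9 bp
  [38,46): 8 bp
  [46,57): 11 bp
  [57,73): 16 bp
  [73,81): 8 bp
  [81,95): 14 bp
  [95,119): 24 bp
  [119,130): 11 bp
  [130,141): 11 bp
  [141,145): 4 bp
  [145,152): 7 bp
  [152,157): 5 bp
  [157,162): 5 bp
  [162,183): 21 bp
  [183,188): 5 bp
  [188,200): 12 bp
  [200,209): 9 bp
  [209,220): 11 bp
  [220,228): 8 bp
  [228,236): 8 bp
  [236,240): 4 bp
  [240,253): 13 bp
  [253,258): 5 bp
  [258,271): 13 bp
  [271,276): 5 bp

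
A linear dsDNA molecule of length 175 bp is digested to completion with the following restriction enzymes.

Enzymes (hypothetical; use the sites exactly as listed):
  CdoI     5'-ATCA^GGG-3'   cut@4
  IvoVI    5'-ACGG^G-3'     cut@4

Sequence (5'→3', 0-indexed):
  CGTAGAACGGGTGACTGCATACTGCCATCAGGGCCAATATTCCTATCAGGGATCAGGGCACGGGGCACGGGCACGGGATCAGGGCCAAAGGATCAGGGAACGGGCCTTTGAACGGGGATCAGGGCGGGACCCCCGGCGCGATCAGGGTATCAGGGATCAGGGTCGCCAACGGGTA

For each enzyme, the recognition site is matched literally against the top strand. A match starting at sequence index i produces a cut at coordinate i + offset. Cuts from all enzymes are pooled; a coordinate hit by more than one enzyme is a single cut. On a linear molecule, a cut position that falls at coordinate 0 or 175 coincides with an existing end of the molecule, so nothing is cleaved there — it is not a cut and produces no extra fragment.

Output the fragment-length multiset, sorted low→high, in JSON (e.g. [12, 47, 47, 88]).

Scan for sites:
  CdoI ATCAGGG/4: at [26, 44, 51, 77, 91, 117, 140, 148, 155] ⇒ [30, 48, 55, 81, 95, 121, 144, 152, 159]
  IvoVI ACGGG/4: at [6, 59, 66, 72, 99, 111, 168] ⇒ [10, 63, 70, 76, 103, 115, 172]

All cut coordinates (distinct, sorted): [10, 30, 48, 55, 63, 70, 76, 81, 95, 103, 115, 121, 144, 152, 159, 172]

Fragment lengths:
  [0,10): 10 bp
  [10,30): 20 bp
  [30,48): 18 bp
  [48,55): 7 bp
  [55,63): 8 bp
  [63,70): 7 bp
  [70,76): 6 bp
  [76,81): 5 bp
  [81,95): 14 bp
  [95,103): 8 bp
  [103,115): 12 bp
  [115,121): 6 bp
  [121,144): 23 bp
  [144,152): 8 bp
  [152,159): 7 bp
  [159,172): 13 bp
  [172,175): 3 bp

[3,5,6,6,7,7,7,8,8,8,10,12,13,14,18,20,23]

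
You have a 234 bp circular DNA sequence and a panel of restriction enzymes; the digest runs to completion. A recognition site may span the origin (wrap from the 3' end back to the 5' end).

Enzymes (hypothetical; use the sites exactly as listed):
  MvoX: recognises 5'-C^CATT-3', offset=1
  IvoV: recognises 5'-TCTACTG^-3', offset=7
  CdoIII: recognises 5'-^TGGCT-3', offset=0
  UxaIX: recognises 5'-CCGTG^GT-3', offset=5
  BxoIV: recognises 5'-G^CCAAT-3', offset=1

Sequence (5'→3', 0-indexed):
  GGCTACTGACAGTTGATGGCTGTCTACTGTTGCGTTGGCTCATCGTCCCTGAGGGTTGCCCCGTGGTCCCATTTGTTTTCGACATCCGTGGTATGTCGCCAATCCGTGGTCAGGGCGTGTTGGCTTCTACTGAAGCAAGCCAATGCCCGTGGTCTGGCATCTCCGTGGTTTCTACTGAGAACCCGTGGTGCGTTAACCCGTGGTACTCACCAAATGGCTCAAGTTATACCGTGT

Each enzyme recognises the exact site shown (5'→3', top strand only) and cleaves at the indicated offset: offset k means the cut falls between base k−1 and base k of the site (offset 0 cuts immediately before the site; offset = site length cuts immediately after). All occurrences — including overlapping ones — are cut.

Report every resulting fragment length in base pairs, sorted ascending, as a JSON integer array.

Site scan:
  MvoX CCATT/1: at [68] ⇒ [69]
  IvoV TCTACTG/7: at [22, 125, 170] ⇒ [29, 132, 177]
  CdoIII TGGCT/0: at [16, 35, 120, 214, 233] ⇒ [16, 35, 120, 214, 233]
  UxaIX CCGTGGT/5: at [60, 85, 103, 146, 162, 182, 197] ⇒ [65, 90, 108, 151, 167, 187, 202]
  BxoIV GCCAAT/1: at [97, 138] ⇒ [98, 139]

All cut coordinates (distinct, sorted): [16, 29, 35, 65, 69, 90, 98, 108, 120, 132, 139, 151, 167, 177, 187, 202, 214, 233]

Fragments:
  16→29: 13 bp
  29→35: 6 bp
  35→65: 30 bp
  65→69: 4 bp
  69→90: 21 bp
  90→98: 8 bp
  98→108: 10 bp
  108→120: 12 bp
  120→132: 12 bp
  132→139: 7 bp
  139→151: 12 bp
  151→167: 16 bp
  167→177: 10 bp
  177→187: 10 bp
  187→202: 15 bp
  202→214: 12 bp
  214→233: 19 bp
  233→16 (wrap): 234-233+16 = 17 bp

[4,6,7,8,10,10,10,12,12,12,12,13,15,16,17,19,21,30]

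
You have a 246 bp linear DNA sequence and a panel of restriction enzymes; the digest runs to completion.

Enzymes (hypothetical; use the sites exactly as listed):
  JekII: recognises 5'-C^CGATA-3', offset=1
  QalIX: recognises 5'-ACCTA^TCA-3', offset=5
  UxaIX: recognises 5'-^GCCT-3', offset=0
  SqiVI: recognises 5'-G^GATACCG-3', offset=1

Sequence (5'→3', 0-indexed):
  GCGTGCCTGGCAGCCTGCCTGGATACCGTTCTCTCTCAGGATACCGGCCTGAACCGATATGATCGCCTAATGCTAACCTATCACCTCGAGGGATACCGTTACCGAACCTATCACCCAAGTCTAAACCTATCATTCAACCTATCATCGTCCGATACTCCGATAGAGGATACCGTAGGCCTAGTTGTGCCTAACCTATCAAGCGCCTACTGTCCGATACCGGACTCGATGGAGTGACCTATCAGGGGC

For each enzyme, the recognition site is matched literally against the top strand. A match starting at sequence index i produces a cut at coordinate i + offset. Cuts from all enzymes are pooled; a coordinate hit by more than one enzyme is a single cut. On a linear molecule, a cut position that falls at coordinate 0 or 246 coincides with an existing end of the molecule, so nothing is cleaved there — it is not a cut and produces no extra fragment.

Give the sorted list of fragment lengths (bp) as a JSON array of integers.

[4,4,5,6,7,8,8,8,8,8,8,10,10,10,10,10,11,12,16,18,19,19,27]

Site scan:
  JekII (CCGATA, off=1): starts [53, 148, 156, 210] → cuts [54, 149, 157, 211]
  QalIX (ACCTATCA, off=5): starts [75, 105, 124, 136, 190, 233] → cuts [80, 110, 129, 141, 195, 238]
  UxaIX (GCCT, off=0): starts [4, 12, 16, 46, 64, 175, 185, 201] → cuts [4, 12, 16, 46, 64, 175, 185, 201]
  SqiVI (GGATACCG, off=1): starts [20, 38, 90, 164] → cuts [21, 39, 91, 165]

All cut coordinates (distinct, sorted): [4, 12, 16, 21, 39, 46, 54, 64, 80, 91, 110, 129, 141, 149, 157, 165, 175, 185, 195, 201, 211, 238]

Fragment lengths:
  [0,4): 4 bp
  [4,12): 8 bp
  [12,16): 4 bp
  [16,21): 5 bp
  [21,39): 18 bp
  [39,46): 7 bp
  [46,54): 8 bp
  [54,64): 10 bp
  [64,80): 16 bp
  [80,91): 11 bp
  [91,110): 19 bp
  [110,129): 19 bp
  [129,141): 12 bp
  [141,149): 8 bp
  [149,157): 8 bp
  [157,165): 8 bp
  [165,175): 10 bp
  [175,185): 10 bp
  [185,195): 10 bp
  [195,201): 6 bp
  [201,211): 10 bp
  [211,238): 27 bp
  [238,246): 8 bp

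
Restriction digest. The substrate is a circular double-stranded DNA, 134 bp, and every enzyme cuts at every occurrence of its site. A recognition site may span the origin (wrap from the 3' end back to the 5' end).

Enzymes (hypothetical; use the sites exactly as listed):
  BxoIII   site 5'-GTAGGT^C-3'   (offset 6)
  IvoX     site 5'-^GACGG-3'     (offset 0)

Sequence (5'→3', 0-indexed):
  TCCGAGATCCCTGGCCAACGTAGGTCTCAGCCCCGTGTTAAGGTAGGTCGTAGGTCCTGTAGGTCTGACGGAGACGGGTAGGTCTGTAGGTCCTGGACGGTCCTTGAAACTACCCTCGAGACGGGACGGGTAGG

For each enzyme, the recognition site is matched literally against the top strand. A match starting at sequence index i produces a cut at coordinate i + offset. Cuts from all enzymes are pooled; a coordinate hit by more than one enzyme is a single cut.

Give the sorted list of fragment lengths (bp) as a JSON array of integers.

[2,4,5,6,7,8,9,11,11,23,24,24]

Per-enzyme occurrences:
  BxoIII (GTAGGTC, off=6): starts [19, 42, 49, 58, 77, 85, 129] → cuts [1, 25, 48, 55, 64, 83, 91]
  IvoX (GACGG, off=0): starts [66, 72, 95, 119, 124] → cuts [66, 72, 95, 119, 124]

Pooled cuts: [1, 25, 48, 55, 64, 66, 72, 83, 91, 95, 119, 124]

Fragments:
  1→25: 24 bp
  25→48: 23 bp
  48→55: 7 bp
  55→64: 9 bp
  64→66: 2 bp
  66→72: 6 bp
  72→83: 11 bp
  83→91: 8 bp
  91→95: 4 bp
  95→119: 24 bp
  119→124: 5 bp
  124→1 (wrap): 134-124+1 = 11 bp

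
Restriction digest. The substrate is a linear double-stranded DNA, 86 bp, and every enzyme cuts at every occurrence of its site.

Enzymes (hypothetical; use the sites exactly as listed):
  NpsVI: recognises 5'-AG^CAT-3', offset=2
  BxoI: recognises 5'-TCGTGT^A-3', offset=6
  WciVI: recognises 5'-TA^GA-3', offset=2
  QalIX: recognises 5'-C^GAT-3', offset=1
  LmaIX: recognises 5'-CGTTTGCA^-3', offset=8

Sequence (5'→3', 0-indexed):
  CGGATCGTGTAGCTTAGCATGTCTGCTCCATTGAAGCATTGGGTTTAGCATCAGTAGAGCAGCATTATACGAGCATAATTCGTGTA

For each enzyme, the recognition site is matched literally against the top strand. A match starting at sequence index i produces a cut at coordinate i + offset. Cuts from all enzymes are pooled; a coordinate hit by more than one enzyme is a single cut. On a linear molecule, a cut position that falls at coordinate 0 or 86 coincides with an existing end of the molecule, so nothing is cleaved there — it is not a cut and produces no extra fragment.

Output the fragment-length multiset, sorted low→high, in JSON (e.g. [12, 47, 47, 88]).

[1,6,7,8,10,11,12,12,19]

Scan for sites:
  NpsVI (AGCAT, off=2): starts [15, 34, 46, 60, 71] → cuts [17, 36, 48, 62, 73]
  BxoI (TCGTGTA, off=6): starts [4, 79] → cuts [10, 85]
  WciVI (TAGA, off=2): starts [54] → cuts [56]
  QalIX (CGAT, off=1): no sites
  LmaIX (CGTTTGCA, off=8): no sites

Pooled cuts: [10, 17, 36, 48, 56, 62, 73, 85]

Fragment lengths:
  [0,10): 10 bp
  [10,17): 7 bp
  [17,36): 19 bp
  [36,48): 12 bp
  [48,56): 8 bp
  [56,62): 6 bp
  [62,73): 11 bp
  [73,85): 12 bp
  [85,86): 1 bp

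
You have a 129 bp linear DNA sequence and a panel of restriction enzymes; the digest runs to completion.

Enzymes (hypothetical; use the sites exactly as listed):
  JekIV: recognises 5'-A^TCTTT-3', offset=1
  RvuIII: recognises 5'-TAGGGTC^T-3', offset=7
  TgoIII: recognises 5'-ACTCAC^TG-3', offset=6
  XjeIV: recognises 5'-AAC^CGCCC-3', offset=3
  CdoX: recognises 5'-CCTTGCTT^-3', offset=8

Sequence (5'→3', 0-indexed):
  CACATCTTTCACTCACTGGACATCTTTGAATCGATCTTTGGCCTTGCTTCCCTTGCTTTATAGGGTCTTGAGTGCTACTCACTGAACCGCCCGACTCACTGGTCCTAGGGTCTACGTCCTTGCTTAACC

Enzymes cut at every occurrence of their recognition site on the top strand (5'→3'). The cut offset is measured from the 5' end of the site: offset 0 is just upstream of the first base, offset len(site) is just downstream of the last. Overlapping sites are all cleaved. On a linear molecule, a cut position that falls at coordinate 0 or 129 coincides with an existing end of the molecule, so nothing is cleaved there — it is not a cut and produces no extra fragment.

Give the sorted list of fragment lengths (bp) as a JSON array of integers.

Site scan:
  JekIV (ATCTTT, off=1): starts [3, 21, 33] → cuts [4, 22, 34]
  RvuIII (TAGGGTCT, off=7): starts [60, 105] → cuts [67, 112]
  TgoIII (ACTCACTG, off=6): starts [10, 76, 93] → cuts [16, 82, 99]
  XjeIV (AACCGCCC, off=3): starts [84] → cuts [87]
  CdoX (CCTTGCTT, off=8): starts [41, 50, 117] → cuts [49, 58, 125]

Pooled cuts: [4, 16, 22, 34, 49, 58, 67, 82, 87, 99, 112, 125]

Fragment lengths:
  [0,4): 4 bp
  [4,16): 12 bp
  [16,22): 6 bp
  [22,34): 12 bp
  [34,49): 15 bp
  [49,58): 9 bp
  [58,67): 9 bp
  [67,82): 15 bp
  [82,87): 5 bp
  [87,99): 12 bp
  [99,112): 13 bp
  [112,125): 13 bp
  [125,129): 4 bp

[4,4,5,6,9,9,12,12,12,13,13,15,15]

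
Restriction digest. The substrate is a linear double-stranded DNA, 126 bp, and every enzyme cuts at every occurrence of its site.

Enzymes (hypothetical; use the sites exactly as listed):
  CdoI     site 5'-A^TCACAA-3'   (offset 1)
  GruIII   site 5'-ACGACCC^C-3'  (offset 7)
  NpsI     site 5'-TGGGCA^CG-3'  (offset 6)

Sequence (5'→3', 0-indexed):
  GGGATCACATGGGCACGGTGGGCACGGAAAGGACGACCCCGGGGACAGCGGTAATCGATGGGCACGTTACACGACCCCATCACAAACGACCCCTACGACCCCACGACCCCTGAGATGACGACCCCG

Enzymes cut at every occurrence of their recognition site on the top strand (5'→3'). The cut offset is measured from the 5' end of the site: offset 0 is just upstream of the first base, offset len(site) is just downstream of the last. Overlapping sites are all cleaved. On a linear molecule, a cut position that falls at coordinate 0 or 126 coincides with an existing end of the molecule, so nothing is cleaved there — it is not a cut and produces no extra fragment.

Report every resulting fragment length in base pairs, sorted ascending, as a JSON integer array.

[2,2,8,9,9,13,13,15,15,15,25]

Per-enzyme occurrences:
  CdoI (ATCACAA, off=1): starts [78] → cuts [79]
  GruIII (ACGACCCC, off=7): starts [32, 70, 85, 94, 102, 117] → cuts [39, 77, 92, 101, 109, 124]
  NpsI (TGGGCACG, off=6): starts [9, 18, 58] → cuts [15, 24, 64]

Pooled cuts: [15, 24, 39, 64, 77, 79, 92, 101, 109, 124]

Fragments:
  [0,15): 15 bp
  [15,24): 9 bp
  [24,39): 15 bp
  [39,64): 25 bp
  [64,77): 13 bp
  [77,79): 2 bp
  [79,92): 13 bp
  [92,101): 9 bp
  [101,109): 8 bp
  [109,124): 15 bp
  [124,126): 2 bp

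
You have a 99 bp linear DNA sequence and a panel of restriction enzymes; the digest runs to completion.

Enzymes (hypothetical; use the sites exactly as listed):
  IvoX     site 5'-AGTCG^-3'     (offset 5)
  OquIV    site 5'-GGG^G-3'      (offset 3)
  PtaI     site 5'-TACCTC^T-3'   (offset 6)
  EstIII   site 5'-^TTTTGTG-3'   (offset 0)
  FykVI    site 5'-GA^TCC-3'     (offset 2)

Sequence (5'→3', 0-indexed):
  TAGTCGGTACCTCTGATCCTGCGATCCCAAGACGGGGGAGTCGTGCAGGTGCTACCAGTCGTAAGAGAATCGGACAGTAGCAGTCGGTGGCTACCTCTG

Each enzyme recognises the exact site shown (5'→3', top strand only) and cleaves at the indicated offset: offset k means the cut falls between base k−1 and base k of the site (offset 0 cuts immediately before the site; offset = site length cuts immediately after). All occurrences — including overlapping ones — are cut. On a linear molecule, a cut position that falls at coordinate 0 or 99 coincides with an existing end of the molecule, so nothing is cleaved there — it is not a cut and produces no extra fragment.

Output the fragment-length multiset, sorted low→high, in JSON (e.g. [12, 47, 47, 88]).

[1,2,3,6,6,7,8,11,12,18,25]

Per-enzyme occurrences:
  IvoX AGTCG/5: at [1, 38, 56, 81] ⇒ [6, 43, 61, 86]
  OquIV GGGG/3: at [33, 34] ⇒ [36, 37]
  PtaI TACCTCT/6: at [7, 91] ⇒ [13, 97]
  EstIII (TTTTGTG, off=0): no sites
  FykVI GATCC/2: at [14, 22] ⇒ [16, 24]

All cut coordinates (distinct, sorted): [6, 13, 16, 24, 36, 37, 43, 61, 86, 97]

Fragments:
  [0,6): 6 bp
  [6,13): 7 bp
  [13,16): 3 bp
  [16,24): 8 bp
  [24,36): 12 bp
  [36,37): 1 bp
  [37,43): 6 bp
  [43,61): 18 bp
  [61,86): 25 bp
  [86,97): 11 bp
  [97,99): 2 bp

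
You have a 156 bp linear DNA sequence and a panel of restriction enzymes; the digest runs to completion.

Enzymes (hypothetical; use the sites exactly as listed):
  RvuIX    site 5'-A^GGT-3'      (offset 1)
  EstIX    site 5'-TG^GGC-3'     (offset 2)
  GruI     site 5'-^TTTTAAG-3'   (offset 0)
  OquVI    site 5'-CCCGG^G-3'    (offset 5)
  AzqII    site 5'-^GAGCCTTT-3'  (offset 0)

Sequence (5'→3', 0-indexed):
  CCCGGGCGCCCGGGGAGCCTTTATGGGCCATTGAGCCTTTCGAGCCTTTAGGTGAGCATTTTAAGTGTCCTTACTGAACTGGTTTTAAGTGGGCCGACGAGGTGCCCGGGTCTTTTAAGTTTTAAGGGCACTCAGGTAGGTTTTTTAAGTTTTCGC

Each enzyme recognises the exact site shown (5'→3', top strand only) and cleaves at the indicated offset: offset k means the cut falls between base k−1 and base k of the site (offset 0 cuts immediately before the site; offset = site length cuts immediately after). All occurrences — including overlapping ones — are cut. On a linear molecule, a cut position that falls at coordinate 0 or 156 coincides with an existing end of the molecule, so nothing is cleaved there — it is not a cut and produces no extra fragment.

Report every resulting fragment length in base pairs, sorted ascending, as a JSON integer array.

Per-enzyme occurrences:
  RvuIX AGGT/1: at [49, 99, 133, 137] ⇒ [50, 100, 134, 138]
  EstIX TGGGC/2: at [23, 89] ⇒ [25, 91]
  GruI TTTTAAG/0: at [58, 82, 112, 119, 142] ⇒ [58, 82, 112, 119, 142]
  OquVI CCCGGG/5: at [0, 8, 104] ⇒ [5, 13, 109]
  AzqII GAGCCTTT/0: at [14, 32, 41] ⇒ [14, 32, 41]

All cut coordinates (distinct, sorted): [5, 13, 14, 25, 32, 41, 50, 58, 82, 91, 100, 109, 112, 119, 134, 138, 142]

Fragment lengths:
  [0,5): 5 bp
  [5,13): 8 bp
  [13,14): 1 bp
  [14,25): 11 bp
  [25,32): 7 bp
  [32,41): 9 bp
  [41,50): 9 bp
  [50,58): 8 bp
  [58,82): 24 bp
  [82,91): 9 bp
  [91,100): 9 bp
  [100,109): 9 bp
  [109,112): 3 bp
  [112,119): 7 bp
  [119,134): 15 bp
  [134,138): 4 bp
  [138,142): 4 bp
  [142,156): 14 bp

[1,3,4,4,5,7,7,8,8,9,9,9,9,9,11,14,15,24]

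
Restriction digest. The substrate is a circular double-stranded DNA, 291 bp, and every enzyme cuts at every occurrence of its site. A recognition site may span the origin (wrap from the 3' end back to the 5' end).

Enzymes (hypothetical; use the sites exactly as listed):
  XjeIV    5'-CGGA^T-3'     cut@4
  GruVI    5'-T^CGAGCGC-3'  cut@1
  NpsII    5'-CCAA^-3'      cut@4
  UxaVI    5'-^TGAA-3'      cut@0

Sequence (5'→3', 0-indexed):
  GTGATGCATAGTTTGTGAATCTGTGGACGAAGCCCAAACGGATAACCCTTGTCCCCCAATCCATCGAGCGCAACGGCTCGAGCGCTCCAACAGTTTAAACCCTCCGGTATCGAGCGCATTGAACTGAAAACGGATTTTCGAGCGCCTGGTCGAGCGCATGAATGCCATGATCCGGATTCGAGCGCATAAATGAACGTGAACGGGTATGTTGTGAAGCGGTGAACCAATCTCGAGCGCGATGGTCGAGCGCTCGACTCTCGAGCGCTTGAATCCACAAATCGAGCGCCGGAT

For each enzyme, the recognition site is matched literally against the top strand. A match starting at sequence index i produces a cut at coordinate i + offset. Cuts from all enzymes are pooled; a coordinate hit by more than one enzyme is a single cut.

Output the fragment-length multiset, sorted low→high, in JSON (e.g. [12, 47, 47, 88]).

Site scan:
  XjeIV (CGGAT, off=4): starts [38, 130, 172, 286] → cuts [42, 134, 176, 290]
  GruVI (TCGAGCGC, off=1): starts [63, 77, 109, 137, 149, 177, 229, 242, 257, 278] → cuts [64, 78, 110, 138, 150, 178, 230, 243, 258, 279]
  NpsII (CCAA, off=4): starts [33, 55, 86, 223] → cuts [37, 59, 90, 227]
  UxaVI (TGAA, off=0): starts [15, 119, 124, 158, 190, 196, 211, 219, 266] → cuts [15, 119, 124, 158, 190, 196, 211, 219, 266]

All cut coordinates (distinct, sorted): [15, 37, 42, 59, 64, 78, 90, 110, 119, 124, 134, 138, 150, 158, 176, 178, 190, 196, 211, 219, 227, 230, 243, 258, 266, 279, 290]

Fragments:
  15→37: 22 bp
  37→42: 5 bp
  42→59: 17 bp
  59→64: 5 bp
  64→78: 14 bp
  78→90: 12 bp
  90→110: 20 bp
  110→119: 9 bp
  119→124: 5 bp
  124→134: 10 bp
  134→138: 4 bp
  138→150: 12 bp
  150→158: 8 bp
  158→176: 18 bp
  176→178: 2 bp
  178→190: 12 bp
  190→196: 6 bp
  196→211: 15 bp
  211→219: 8 bp
  219→227: 8 bp
  227→230: 3 bp
  230→243: 13 bp
  243→258: 15 bp
  258→266: 8 bp
  266→279: 13 bp
  279→290: 11 bp
  290→15 (wrap): 291-290+15 = 16 bp

[2,3,4,5,5,5,6,8,8,8,8,9,10,11,12,12,12,13,13,14,15,15,16,17,18,20,22]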